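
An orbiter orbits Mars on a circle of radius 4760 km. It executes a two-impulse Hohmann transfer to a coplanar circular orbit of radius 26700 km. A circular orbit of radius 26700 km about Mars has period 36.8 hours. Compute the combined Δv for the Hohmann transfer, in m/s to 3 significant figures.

From Kepler's third law T² = 4π²r³/μ at r = 26700 km, T = 36.8 hours = 36.8 × 3600 s = 1.3248×10^5 s: μ = 4π²r³/T² = 42814.7 km³/s².
Transfer-ellipse semi-major axis a_t = (r₁ + r₂)/2 = (4760 + 26700)/2 = 15730 km.
Circular speed at r₁: v₁ = √(μ/r₁) = √(42814.7/4760) = 2.9991 km/s.
Transfer-orbit speed at r₁ (vis-viva equation): v_p = √[μ(2/r₁ − 1/a_t)] = 3.9074 km/s.
First burn Δv₁ = |v_p − v₁| = 0.9083 km/s.
Circular speed at r₂: v₂ = √(μ/r₂) = 1.2663 km/s.
Transfer-orbit speed at r₂: v_a = √[μ(2/r₂ − 1/a_t)] = 0.69659 km/s.
Second burn Δv₂ = |v₂ − v_a| = 0.5697 km/s.
Total Δv = Δv₁ + Δv₂ = 1.478 km/s.

Δv = 1480 m/s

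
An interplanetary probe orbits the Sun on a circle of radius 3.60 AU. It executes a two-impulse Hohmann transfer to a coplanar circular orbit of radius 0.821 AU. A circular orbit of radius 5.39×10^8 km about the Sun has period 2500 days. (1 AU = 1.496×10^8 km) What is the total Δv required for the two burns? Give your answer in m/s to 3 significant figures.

Δv = 15200 m/s

From Kepler's third law T² = 4π²r³/μ at r = 5.39×10^8 km, T = 2500 days = 2500 × 86400 s = 2.160×10^8 s: μ = 4π²r³/T² = 1.32501×10^11 km³/s².
In km: r₁ = 3.60 × 1.496×10^8 = 5.3856×10^8 km; r₂ = 0.821 × 1.496×10^8 = 1.228216×10^8 km.
Transfer-ellipse semi-major axis a_t = (r₁ + r₂)/2 = (5.3856×10^8 + 1.228216×10^8)/2 = 3.306908×10^8 km.
Circular speed at r₁: v₁ = √(μ/r₁) = √(1.32501×10^11/5.3856×10^8) = 15.685 km/s.
Transfer-orbit speed at r₁ (v² = μ(2/r − 1/a)): v_a = √[μ(2/r₁ − 1/a_t)] = 9.5591 km/s.
First burn Δv₁ = |v_a − v₁| = 6.126 km/s.
At r₂, v₂ = √(μ/r₂) = 32.845 km/s.
Transfer-orbit speed at r₂: v_p = √[μ(2/r₂ − 1/a_t)] = 41.916 km/s.
Second burn Δv₂ = |v₂ − v_p| = 9.071 km/s.
Total Δv = Δv₁ + Δv₂ = 15.20 km/s.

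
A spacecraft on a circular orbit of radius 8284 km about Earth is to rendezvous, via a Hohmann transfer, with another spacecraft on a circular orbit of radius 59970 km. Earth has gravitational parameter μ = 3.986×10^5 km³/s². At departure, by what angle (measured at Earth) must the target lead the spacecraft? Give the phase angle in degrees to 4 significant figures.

φ = 102.7°

The Hohmann ellipse has a_t = (r₁ + r₂)/2 = 34127 km.
Transfer time t = π√(a_t³/μ) = 31370 s.
The target's mean motion on its circular orbit is ω₂ = √(μ/r₂³) = 4.299×10^-5 rad/s.
Angle swept by the target during transfer: ω₂·t = 1.3486 rad = 77.27°.
Arrival is 180° from departure on the ellipse, so φ = 180° − 77.27° = 102.7°.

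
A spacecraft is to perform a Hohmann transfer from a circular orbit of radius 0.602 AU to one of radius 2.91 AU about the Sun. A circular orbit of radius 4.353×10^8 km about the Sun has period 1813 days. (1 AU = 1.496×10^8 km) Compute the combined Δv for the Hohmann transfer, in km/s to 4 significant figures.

From Kepler's third law T² = 4π²r³/μ at r = 4.353×10^8 km, T = 1813 days = 1813 × 86400 s = 1.566432×10^8 s: μ = 4π²r³/T² = 1.32710×10^11 km³/s².
In km: r₁ = 0.602 × 1.496×10^8 = 9.00592×10^7 km; r₂ = 2.91 × 1.496×10^8 = 4.35336×10^8 km.
Semi-major axis of the transfer orbit: a_t = (9.00592×10^7 + 4.35336×10^8)/2 = 2.626976×10^8 km.
Circular speed at r₁: v₁ = √(μ/r₁) = √(1.32710×10^11/9.00592×10^7) = 38.39 km/s.
On the transfer ellipse at r₁, v² = μ(2/r − 1/a) gives v_p = √[μ(2/r₁ − 1/a_t)] = 49.42 km/s.
First burn Δv₁ = |v_p − v₁| = 11.03 km/s.
Circular speed at r₂: v₂ = √(μ/r₂) = 17.460 km/s.
Transfer-orbit speed at r₂: v_a = √[μ(2/r₂ − 1/a_t)] = 10.223 km/s.
Second burn Δv₂ = |v₂ − v_a| = 7.237 km/s.
Total Δv = Δv₁ + Δv₂ = 18.27 km/s.

Δv = 18.27 km/s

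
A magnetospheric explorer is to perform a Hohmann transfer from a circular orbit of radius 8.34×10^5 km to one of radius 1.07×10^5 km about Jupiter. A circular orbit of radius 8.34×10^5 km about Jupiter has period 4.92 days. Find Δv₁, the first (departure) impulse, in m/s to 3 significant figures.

Δv₁ = 6450 m/s

From Kepler's third law T² = 4π²r³/μ at r = 8.34×10^5 km, T = 4.92 days = 4.92 × 86400 s = 4.25088×10^5 s: μ = 4π²r³/T² = 1.26736×10^8 km³/s².
Semi-major axis of the transfer orbit: a_t = (8.340×10^5 + 1.070×10^5)/2 = 4.705×10^5 km.
On the circular orbit at r = 8.340×10^5 km, v_c = √(μ/r) = 12.3273 km/s.
Vis-viva on the transfer ellipse at r = 8.340×10^5 km gives v_t = √[μ(2/r − 1/a_t)] = 5.87867 km/s.
Δv₁ = |v_t − v_c| = |5.87867 − 12.3273| = 6.449 km/s.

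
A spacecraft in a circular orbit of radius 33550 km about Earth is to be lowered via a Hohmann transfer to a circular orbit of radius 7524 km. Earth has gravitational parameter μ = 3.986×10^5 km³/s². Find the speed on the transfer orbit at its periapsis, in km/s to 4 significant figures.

Semi-major axis of the transfer orbit: a_t = (33550 + 7524)/2 = 20537 km.
The periapsis of the transfer ellipse is at r = 7524 km.
Vis-viva: v = √[μ(2/r − 1/a_t)] = √[3.986×10^5 × (2/7524 − 1/20537)] = 9.303 km/s.

v = 9.303 km/s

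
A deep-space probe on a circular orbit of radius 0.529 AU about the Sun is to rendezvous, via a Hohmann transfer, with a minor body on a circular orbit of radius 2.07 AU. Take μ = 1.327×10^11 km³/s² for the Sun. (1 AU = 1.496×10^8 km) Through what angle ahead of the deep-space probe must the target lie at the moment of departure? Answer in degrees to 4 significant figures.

φ = 90.47°

In km: r₁ = 0.529 × 1.496×10^8 = 7.91384×10^7 km; r₂ = 2.07 × 1.496×10^8 = 3.09672×10^8 km.
Semi-major axis of the transfer orbit: a_t = (7.91384×10^7 + 3.09672×10^8)/2 = 1.944052×10^8 km.
The half-period of the transfer ellipse is t = π√(a_t³/μ) = 2.3376×10^7 s.
The target's mean motion on its circular orbit is ω₂ = √(μ/r₂³) = 6.6847×10^-8 rad/s.
Angle swept by the target during transfer: ω₂·t = 1.5626 rad = 89.53°.
The deep-space probe traverses 180° on the transfer ellipse, so the target must lead by 180° − 89.53° = 90.47°.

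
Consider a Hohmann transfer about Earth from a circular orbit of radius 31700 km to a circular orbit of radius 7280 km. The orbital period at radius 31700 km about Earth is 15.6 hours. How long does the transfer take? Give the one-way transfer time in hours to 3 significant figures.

From Kepler's third law T² = 4π²r³/μ at r = 31700 km, T = 15.6 hours = 15.6 × 3600 s = 56160 s: μ = 4π²r³/T² = 3.98734×10^5 km³/s².
Transfer-ellipse semi-major axis a_t = (r₁ + r₂)/2 = (31700 + 7280)/2 = 19490 km.
Half the transfer-orbit period gives t = π√(a_t³/μ) = 13540 s.
Converting: 13540 s ÷ 3600 s/hour = 3.76 hours.

t = 3.76 hours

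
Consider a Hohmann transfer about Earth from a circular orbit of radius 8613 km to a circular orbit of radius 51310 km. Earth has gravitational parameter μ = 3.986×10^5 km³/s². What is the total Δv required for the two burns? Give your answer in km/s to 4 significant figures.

Semi-major axis of the transfer orbit: a_t = (8613 + 51310)/2 = 29961.5 km.
At r₁ the circular-orbit speed is v₁ = √(μ/r₁) = 6.8029 km/s.
On the transfer ellipse at r₁, vis-viva equation gives v_p = √[μ(2/r₁ − 1/a_t)] = 8.9025 km/s.
First burn Δv₁ = |v_p − v₁| = 2.0996 km/s.
At r₂, v₂ = √(μ/r₂) = 2.7872 km/s.
Transfer-orbit speed at r₂: v_a = √[μ(2/r₂ − 1/a_t)] = 1.4944 km/s.
Second burn Δv₂ = |v₂ − v_a| = 1.2928 km/s.
Total Δv = Δv₁ + Δv₂ = 3.392 km/s.

Δv = 3.392 km/s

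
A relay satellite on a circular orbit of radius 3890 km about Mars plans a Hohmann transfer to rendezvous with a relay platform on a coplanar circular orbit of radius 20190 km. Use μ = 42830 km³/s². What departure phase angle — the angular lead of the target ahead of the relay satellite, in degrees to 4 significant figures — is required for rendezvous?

φ = 97.11°

The Hohmann ellipse has a_t = (r₁ + r₂)/2 = 12040 km.
The half-period of the transfer ellipse is t = π√(a_t³/μ) = 20055 s.
The target's mean motion on its circular orbit is ω₂ = √(μ/r₂³) = 7.2139×10^-5 rad/s.
Angle swept by the target during transfer: ω₂·t = 1.4467 rad = 82.89°.
Arrival is 180° from departure on the ellipse, so φ = 180° − 82.89° = 97.11°.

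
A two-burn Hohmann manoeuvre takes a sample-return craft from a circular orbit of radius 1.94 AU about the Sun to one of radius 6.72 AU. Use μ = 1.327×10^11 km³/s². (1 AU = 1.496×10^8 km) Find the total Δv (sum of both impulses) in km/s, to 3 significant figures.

Δv = 9.05 km/s

In km: r₁ = 1.94 × 1.496×10^8 = 2.90224×10^8 km; r₂ = 6.72 × 1.496×10^8 = 1.005312×10^9 km.
Transfer-ellipse semi-major axis a_t = (r₁ + r₂)/2 = (2.90224×10^8 + 1.005312×10^9)/2 = 6.47768×10^8 km.
At r₁ the circular-orbit speed is v₁ = √(μ/r₁) = 21.383 km/s.
On the transfer ellipse at r₁, vis-viva equation gives v_p = √[μ(2/r₁ − 1/a_t)] = 26.638 km/s.
First burn Δv₁ = |v_p − v₁| = 5.255 km/s.
Circular speed at r₂: v₂ = √(μ/r₂) = 11.489 km/s.
Transfer-orbit speed at r₂: v_a = √[μ(2/r₂ − 1/a_t)] = 7.6903 km/s.
Second burn Δv₂ = |v₂ − v_a| = 3.799 km/s.
Total Δv = Δv₁ + Δv₂ = 9.054 km/s.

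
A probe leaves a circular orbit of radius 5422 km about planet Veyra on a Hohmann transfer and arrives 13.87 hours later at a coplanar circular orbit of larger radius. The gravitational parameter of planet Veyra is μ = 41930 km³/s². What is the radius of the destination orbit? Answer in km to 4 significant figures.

r₂ = 38500 km

Transfer time t = 13.87 hours = 49932 s, and t = π√(a_t³/μ).
So a_t = (μ t²/π²)^(1/3) = (41930 × (49932)² / π²)^(1/3) = 21961 km.
Since a_t = (r₁ + r₂)/2, r₂ = 2a_t − r₁ = 2×21961 − 5422 = 38500 km.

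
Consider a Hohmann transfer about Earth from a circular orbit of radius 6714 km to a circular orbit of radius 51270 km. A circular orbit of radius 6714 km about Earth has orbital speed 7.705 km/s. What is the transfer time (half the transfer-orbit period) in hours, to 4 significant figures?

From the circular-orbit relation v² = μ/r at r = 6714 km: μ = v²r = (7.705)² × 6714 = 3.98590×10^5 km³/s².
Transfer-ellipse semi-major axis a_t = (r₁ + r₂)/2 = (6714 + 51270)/2 = 28992 km.
Transfer time t = π√(a_t³/μ) = π√((28992)³ / 3.98590×10^5) = 24564 s.
Converting: 24564 s ÷ 3600 s/hour = 6.823 hours.

t = 6.823 hours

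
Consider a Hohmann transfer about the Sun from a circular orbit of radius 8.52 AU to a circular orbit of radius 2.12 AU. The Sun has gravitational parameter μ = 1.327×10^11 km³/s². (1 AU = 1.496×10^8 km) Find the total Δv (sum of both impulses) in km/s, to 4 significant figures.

Δv = 9.193 km/s

In km: r₁ = 8.52 × 1.496×10^8 = 1.274592×10^9 km; r₂ = 2.12 × 1.496×10^8 = 3.17152×10^8 km.
Semi-major axis of the transfer orbit: a_t = (1.274592×10^9 + 3.17152×10^8)/2 = 7.95872×10^8 km.
Circular speed at r₁: v₁ = √(μ/r₁) = √(1.327×10^11/1.274592×10^9) = 10.2035 km/s.
Transfer-orbit speed at r₁ (v² = μ(2/r − 1/a)): v_a = √[μ(2/r₁ − 1/a_t)] = 6.44113 km/s.
First burn Δv₁ = |v_a − v₁| = 3.762 km/s.
Circular speed at r₂: v₂ = √(μ/r₂) = 20.455 km/s.
Transfer-orbit speed at r₂: v_p = √[μ(2/r₂ − 1/a_t)] = 25.886 km/s.
Second burn Δv₂ = |v₂ − v_p| = 5.431 km/s.
Δv = Δv₁ + Δv₂ = 3.762 + 5.431 = 9.193 km/s.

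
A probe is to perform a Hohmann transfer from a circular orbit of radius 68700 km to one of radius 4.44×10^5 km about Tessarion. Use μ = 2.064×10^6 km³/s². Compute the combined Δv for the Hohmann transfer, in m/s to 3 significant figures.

Δv = 2770 m/s

The Hohmann ellipse has a_t = (r₁ + r₂)/2 = 2.5635×10^5 km.
At r₁ the circular-orbit speed is v₁ = √(μ/r₁) = 5.4812 km/s.
Transfer-orbit speed at r₁ (v² = μ(2/r − 1/a)): v_p = √[μ(2/r₁ − 1/a_t)] = 7.2136 km/s.
First burn Δv₁ = |v_p − v₁| = 1.732 km/s.
Circular speed at r₂: v₂ = √(μ/r₂) = 2.156 km/s.
Transfer-orbit speed at r₂: v_a = √[μ(2/r₂ − 1/a_t)] = 1.116 km/s.
Second burn Δv₂ = |v₂ − v_a| = 1.040 km/s.
Total Δv = Δv₁ + Δv₂ = 2.772 km/s.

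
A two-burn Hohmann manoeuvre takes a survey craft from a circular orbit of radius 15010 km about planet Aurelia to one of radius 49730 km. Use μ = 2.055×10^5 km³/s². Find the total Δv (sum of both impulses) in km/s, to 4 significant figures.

Transfer-ellipse semi-major axis a_t = (r₁ + r₂)/2 = (15010 + 49730)/2 = 32370 km.
Circular speed at r₁: v₁ = √(μ/r₁) = √(2.055×10^5/15010) = 3.7001 km/s.
On the transfer ellipse at r₁, vis-viva gives v_p = √[μ(2/r₁ − 1/a_t)] = 4.5862 km/s.
First burn Δv₁ = |v_p − v₁| = 0.8861 km/s.
Circular speed at r₂: v₂ = √(μ/r₂) = 2.03281 km/s.
Transfer-orbit speed at r₂: v_a = √[μ(2/r₂ − 1/a_t)] = 1.38425 km/s.
Second burn Δv₂ = |v₂ − v_a| = 0.6486 km/s.
Δv = Δv₁ + Δv₂ = 0.8861 + 0.6486 = 1.535 km/s.

Δv = 1.535 km/s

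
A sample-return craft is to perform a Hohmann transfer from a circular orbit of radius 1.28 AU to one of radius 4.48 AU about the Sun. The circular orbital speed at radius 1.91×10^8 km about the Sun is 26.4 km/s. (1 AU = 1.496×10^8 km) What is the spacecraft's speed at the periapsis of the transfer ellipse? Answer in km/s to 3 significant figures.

From the circular-orbit relation v² = μ/r at r = 1.91×10^8 km: μ = v²r = (26.4)² × 1.91×10^8 = 1.33119×10^11 km³/s².
In km: r₁ = 1.28 × 1.496×10^8 = 1.91488×10^8 km; r₂ = 4.48 × 1.496×10^8 = 6.70208×10^8 km.
Semi-major axis of the transfer orbit: a_t = (1.91488×10^8 + 6.70208×10^8)/2 = 4.30848×10^8 km.
The periapsis of the transfer ellipse is at r = 1.91488×10^8 km.
Applying v² = μ(2/r − 1/a_t): v = 32.88 km/s.

v = 32.9 km/s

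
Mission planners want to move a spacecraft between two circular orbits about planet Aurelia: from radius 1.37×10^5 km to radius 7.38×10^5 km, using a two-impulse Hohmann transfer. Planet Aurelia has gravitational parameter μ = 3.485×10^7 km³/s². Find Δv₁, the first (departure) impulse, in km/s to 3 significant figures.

Δv₁ = 4.77 km/s

Transfer-ellipse semi-major axis a_t = (r₁ + r₂)/2 = (1.370×10^5 + 7.380×10^5)/2 = 4.375×10^5 km.
Circular speed at r = 1.370×10^5 km: v_c = √(μ/r) = 15.949281 km/s.
Vis-viva on the transfer ellipse at r = 1.370×10^5 km gives v_t = √[μ(2/r − 1/a_t)] = 20.714777 km/s.
Δv₁ = |v_t − v_c| = |20.714777 − 15.949281| = 4.765 km/s.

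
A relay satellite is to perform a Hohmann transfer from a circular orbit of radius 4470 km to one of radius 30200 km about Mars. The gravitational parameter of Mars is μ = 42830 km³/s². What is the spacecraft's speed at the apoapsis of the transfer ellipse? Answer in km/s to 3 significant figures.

Transfer-ellipse semi-major axis a_t = (r₁ + r₂)/2 = (4470 + 30200)/2 = 17335 km.
The apoapsis of the transfer ellipse is at r = 30200 km.
Applying v² = μ(2/r − 1/a_t): v = 0.6047 km/s.

v = 0.605 km/s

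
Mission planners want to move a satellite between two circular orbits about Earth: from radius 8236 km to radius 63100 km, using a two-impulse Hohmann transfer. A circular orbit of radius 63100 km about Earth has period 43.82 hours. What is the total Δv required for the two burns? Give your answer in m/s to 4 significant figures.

Δv = 3602 m/s

From Kepler's third law T² = 4π²r³/μ at r = 63100 km, T = 43.82 hours = 43.82 × 3600 s = 1.57752×10^5 s: μ = 4π²r³/T² = 3.98564×10^5 km³/s².
The Hohmann ellipse has a_t = (r₁ + r₂)/2 = 35668 km.
At r₁ the circular-orbit speed is v₁ = √(μ/r₁) = 6.957 km/s.
Transfer-orbit speed at r₁ (vis-viva equation): v_p = √[μ(2/r₁ − 1/a_t)] = 9.253 km/s.
First burn Δv₁ = |v_p − v₁| = 2.296 km/s.
Circular speed at r₂: v₂ = √(μ/r₂) = 2.51324 km/s.
Transfer-orbit speed at r₂: v_a = √[μ(2/r₂ − 1/a_t)] = 1.20768 km/s.
Second burn Δv₂ = |v₂ − v_a| = 1.306 km/s.
Total Δv = Δv₁ + Δv₂ = 3.602 km/s.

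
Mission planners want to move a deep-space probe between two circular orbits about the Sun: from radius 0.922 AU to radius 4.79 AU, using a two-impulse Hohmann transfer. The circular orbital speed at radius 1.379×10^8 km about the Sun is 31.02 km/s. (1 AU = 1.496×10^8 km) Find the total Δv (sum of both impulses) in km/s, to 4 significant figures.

Δv = 15.03 km/s

From the circular-orbit relation v² = μ/r at r = 1.379×10^8 km: μ = v²r = (31.02)² × 1.379×10^8 = 1.32693×10^11 km³/s².
In km: r₁ = 0.922 × 1.496×10^8 = 1.379312×10^8 km; r₂ = 4.79 × 1.496×10^8 = 7.16584×10^8 km.
Semi-major axis of the transfer orbit: a_t = (1.379312×10^8 + 7.16584×10^8)/2 = 4.272576×10^8 km.
At r₁ the circular-orbit speed is v₁ = √(μ/r₁) = 31.016 km/s.
On the transfer ellipse at r₁, vis-viva gives v_p = √[μ(2/r₁ − 1/a_t)] = 40.168 km/s.
First burn Δv₁ = |v_p − v₁| = 9.152 km/s.
At r₂, v₂ = √(μ/r₂) = 13.608 km/s.
Transfer-orbit speed at r₂: v_a = √[μ(2/r₂ − 1/a_t)] = 7.7317 km/s.
Second burn Δv₂ = |v₂ − v_a| = 5.876 km/s.
Δv = Δv₁ + Δv₂ = 9.152 + 5.876 = 15.03 km/s.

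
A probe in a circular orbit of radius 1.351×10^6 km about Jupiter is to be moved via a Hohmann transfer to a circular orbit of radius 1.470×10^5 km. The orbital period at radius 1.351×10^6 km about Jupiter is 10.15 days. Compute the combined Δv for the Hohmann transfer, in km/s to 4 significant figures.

From Kepler's third law T² = 4π²r³/μ at r = 1.351×10^6 km, T = 10.15 days = 10.15 × 86400 s = 8.7696×10^5 s: μ = 4π²r³/T² = 1.26580×10^8 km³/s².
Transfer-ellipse semi-major axis a_t = (r₁ + r₂)/2 = (1.351×10^6 + 1.470×10^5)/2 = 7.490×10^5 km.
Circular speed at r₁: v₁ = √(μ/r₁) = √(1.26580×10^8/1.351×10^6) = 9.6796 km/s.
On the transfer ellipse at r₁, vis-viva gives v_a = √[μ(2/r₁ − 1/a_t)] = 4.2882 km/s.
First burn Δv₁ = |v_a − v₁| = 5.391 km/s.
At r₂, v₂ = √(μ/r₂) = 29.34 km/s.
Transfer-orbit speed at r₂: v_p = √[μ(2/r₂ − 1/a_t)] = 39.41 km/s.
Second burn Δv₂ = |v₂ − v_p| = 10.07 km/s.
Δv = Δv₁ + Δv₂ = 5.391 + 10.07 = 15.46 km/s.

Δv = 15.46 km/s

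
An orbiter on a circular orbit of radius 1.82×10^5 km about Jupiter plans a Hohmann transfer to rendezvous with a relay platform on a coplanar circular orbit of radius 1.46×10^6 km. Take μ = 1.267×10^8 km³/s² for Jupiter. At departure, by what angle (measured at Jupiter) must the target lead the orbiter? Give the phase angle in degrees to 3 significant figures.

φ = 104°

The Hohmann ellipse has a_t = (r₁ + r₂)/2 = 8.210×10^5 km.
The half-period of the transfer ellipse is t = π√(a_t³/μ) = 2.07623×10^5 s.
The target's mean motion on its circular orbit is ω₂ = √(μ/r₂³) = 6.38056×10^-6 rad/s.
Angle swept by the target during transfer: ω₂·t = 1.32475 rad = 75.90°.
The orbiter traverses 180° on the transfer ellipse, so the target must lead by 180° − 75.90° = 104°.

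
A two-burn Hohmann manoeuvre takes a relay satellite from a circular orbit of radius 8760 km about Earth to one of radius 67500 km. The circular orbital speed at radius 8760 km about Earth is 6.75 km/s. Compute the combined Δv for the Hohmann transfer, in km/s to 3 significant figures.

From the circular-orbit relation v² = μ/r at r = 8760 km: μ = v²r = (6.75)² × 8760 = 3.99128×10^5 km³/s².
Semi-major axis of the transfer orbit: a_t = (8760 + 67500)/2 = 38130 km.
Circular speed at r₁: v₁ = √(μ/r₁) = √(3.99128×10^5/8760) = 6.750 km/s.
Transfer-orbit speed at r₁ (vis-viva): v_p = √[μ(2/r₁ − 1/a_t)] = 8.981 km/s.
First burn Δv₁ = |v_p − v₁| = 2.231 km/s.
At r₂, v₂ = √(μ/r₂) = 2.432 km/s.
Transfer-orbit speed at r₂: v_a = √[μ(2/r₂ − 1/a_t)] = 1.166 km/s.
Second burn Δv₂ = |v₂ − v_a| = 1.266 km/s.
Δv = Δv₁ + Δv₂ = 2.231 + 1.266 = 3.497 km/s.

Δv = 3.50 km/s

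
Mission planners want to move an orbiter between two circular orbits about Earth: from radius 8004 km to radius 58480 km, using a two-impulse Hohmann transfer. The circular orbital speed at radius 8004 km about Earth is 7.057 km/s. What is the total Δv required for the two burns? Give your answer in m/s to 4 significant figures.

Δv = 3633 m/s

From the circular-orbit relation v² = μ/r at r = 8004 km: μ = v²r = (7.057)² × 8004 = 3.98609×10^5 km³/s².
Transfer-ellipse semi-major axis a_t = (r₁ + r₂)/2 = (8004 + 58480)/2 = 33242 km.
At r₁ the circular-orbit speed is v₁ = √(μ/r₁) = 7.057 km/s.
Transfer-orbit speed at r₁ (v² = μ(2/r − 1/a)): v_p = √[μ(2/r₁ − 1/a_t)] = 9.360 km/s.
First burn Δv₁ = |v_p − v₁| = 2.303 km/s.
At r₂, v₂ = √(μ/r₂) = 2.611 km/s.
Transfer-orbit speed at r₂: v_a = √[μ(2/r₂ − 1/a_t)] = 1.281 km/s.
Second burn Δv₂ = |v₂ − v_a| = 1.330 km/s.
Δv = Δv₁ + Δv₂ = 2.303 + 1.330 = 3.633 km/s.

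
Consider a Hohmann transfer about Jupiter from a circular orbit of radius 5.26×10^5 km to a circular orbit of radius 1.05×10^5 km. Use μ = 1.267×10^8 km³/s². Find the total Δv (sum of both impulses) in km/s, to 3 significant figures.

Δv = 16.7 km/s

Semi-major axis of the transfer orbit: a_t = (5.260×10^5 + 1.050×10^5)/2 = 3.155×10^5 km.
At r₁ the circular-orbit speed is v₁ = √(μ/r₁) = 15.52013 km/s.
On the transfer ellipse at r₁, v² = μ(2/r − 1/a) gives v_a = √[μ(2/r₁ − 1/a_t)] = 8.953450 km/s.
First burn Δv₁ = |v_a − v₁| = 6.5667 km/s.
At r₂, v₂ = √(μ/r₂) = 34.7371 km/s.
Transfer-orbit speed at r₂: v_p = √[μ(2/r₂ − 1/a_t)] = 44.8525 km/s.
Second burn Δv₂ = |v₂ − v_p| = 10.115 km/s.
Total Δv = Δv₁ + Δv₂ = 16.68 km/s.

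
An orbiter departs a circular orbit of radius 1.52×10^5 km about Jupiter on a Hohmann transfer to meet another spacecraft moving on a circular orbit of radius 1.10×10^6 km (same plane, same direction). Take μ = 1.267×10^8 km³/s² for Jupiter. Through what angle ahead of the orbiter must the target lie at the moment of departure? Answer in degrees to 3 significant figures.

φ = 103°

The Hohmann ellipse has a_t = (r₁ + r₂)/2 = 6.260×10^5 km.
The half-period of the transfer ellipse is t = π√(a_t³/μ) = 1.382366×10^5 s.
Target angular speed ω₂ = √(μ/r₂³) = 9.756618×10^-6 rad/s.
Angle swept by the target during transfer: ω₂·t = 1.34872 rad = 77.28°.
The orbiter traverses 180° on the transfer ellipse, so the target must lead by 180° − 77.28° = 103°.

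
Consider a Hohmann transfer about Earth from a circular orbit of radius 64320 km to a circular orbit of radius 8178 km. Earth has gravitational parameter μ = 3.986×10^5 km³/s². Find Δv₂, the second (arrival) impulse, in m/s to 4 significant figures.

The Hohmann ellipse has a_t = (r₁ + r₂)/2 = 36249 km.
Circular speed at r = 8178 km: v_c = √(μ/r) = 6.9814 km/s.
Vis-viva on the transfer ellipse at r = 8178 km gives v_t = √[μ(2/r − 1/a_t)] = 9.2997 km/s.
Δv₂ = |v_t − v_c| = |9.2997 − 6.9814| = 2.318 km/s.

Δv₂ = 2318 m/s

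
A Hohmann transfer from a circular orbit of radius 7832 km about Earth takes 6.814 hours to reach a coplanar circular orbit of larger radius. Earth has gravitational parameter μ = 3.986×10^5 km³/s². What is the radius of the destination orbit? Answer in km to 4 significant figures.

Transfer time t = 6.814 hours = 24530.4 s, and t = π√(a_t³/μ).
So a_t = (μ t²/π²)^(1/3) = (3.986×10^5 × (24530.4)² / π²)^(1/3) = 28966 km.
Since a_t = (r₁ + r₂)/2, r₂ = 2a_t − r₁ = 2×28966 − 7832 = 50100 km.

r₂ = 50100 km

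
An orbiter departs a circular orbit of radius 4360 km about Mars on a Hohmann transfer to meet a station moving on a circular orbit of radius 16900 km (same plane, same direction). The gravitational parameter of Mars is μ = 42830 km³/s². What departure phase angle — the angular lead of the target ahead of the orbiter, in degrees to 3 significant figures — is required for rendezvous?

The Hohmann ellipse has a_t = (r₁ + r₂)/2 = 10630 km.
The half-period of the transfer ellipse is t = π√(a_t³/μ) = 16637 s.
The target's mean motion on its circular orbit is ω₂ = √(μ/r₂³) = 9.4198×10^-5 rad/s.
Angle swept by the target during transfer: ω₂·t = 1.5672 rad = 89.79°.
Arrival is 180° from departure on the ellipse, so φ = 180° − 89.79° = 90.2°.

φ = 90.2°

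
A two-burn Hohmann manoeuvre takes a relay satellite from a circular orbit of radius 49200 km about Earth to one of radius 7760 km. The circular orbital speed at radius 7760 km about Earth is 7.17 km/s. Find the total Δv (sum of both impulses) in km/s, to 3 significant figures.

Δv = 3.62 km/s

From the circular-orbit relation v² = μ/r at r = 7760 km: μ = v²r = (7.17)² × 7760 = 3.98933×10^5 km³/s².
Transfer-ellipse semi-major axis a_t = (r₁ + r₂)/2 = (49200 + 7760)/2 = 28480 km.
At r₁ the circular-orbit speed is v₁ = √(μ/r₁) = 2.8475 km/s.
Transfer-orbit speed at r₁ (vis-viva equation): v_a = √[μ(2/r₁ − 1/a_t)] = 1.4864 km/s.
First burn Δv₁ = |v_a − v₁| = 1.361 km/s.
Circular speed at r₂: v₂ = √(μ/r₂) = 7.170 km/s.
Transfer-orbit speed at r₂: v_p = √[μ(2/r₂ − 1/a_t)] = 9.424 km/s.
Second burn Δv₂ = |v₂ − v_p| = 2.254 km/s.
Total Δv = Δv₁ + Δv₂ = 3.615 km/s.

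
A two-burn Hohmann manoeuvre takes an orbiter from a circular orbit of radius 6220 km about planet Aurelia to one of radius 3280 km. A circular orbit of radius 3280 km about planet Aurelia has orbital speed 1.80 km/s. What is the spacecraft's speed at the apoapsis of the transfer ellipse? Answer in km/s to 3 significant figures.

v = 1.09 km/s

From the circular-orbit relation v² = μ/r at r = 3280 km: μ = v²r = (1.80)² × 3280 = 10627.2 km³/s².
Semi-major axis of the transfer orbit: a_t = (6220 + 3280)/2 = 4750 km.
At apoapsis, r = 6220 km.
Applying v² = μ(2/r − 1/a_t): v = 1.086 km/s.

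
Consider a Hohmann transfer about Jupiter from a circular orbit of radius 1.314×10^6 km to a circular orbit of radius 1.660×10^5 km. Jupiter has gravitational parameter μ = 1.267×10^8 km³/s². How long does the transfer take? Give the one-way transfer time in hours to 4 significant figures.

Transfer-ellipse semi-major axis a_t = (r₁ + r₂)/2 = (1.314×10^6 + 1.660×10^5)/2 = 7.400×10^5 km.
By Kepler's third law the transfer-orbit period is T = 2π√(a_t³/μ), so t = T/2 = 1.7767×10^5 s.
Converting: 1.7767×10^5 s ÷ 3600 s/hour = 49.35 hours.

t = 49.35 hours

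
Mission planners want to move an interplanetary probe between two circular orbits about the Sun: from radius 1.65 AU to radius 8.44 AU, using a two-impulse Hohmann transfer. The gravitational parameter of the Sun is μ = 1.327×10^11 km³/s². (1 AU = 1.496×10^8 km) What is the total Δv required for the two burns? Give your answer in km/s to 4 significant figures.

Δv = 11.19 km/s

In km: r₁ = 1.65 × 1.496×10^8 = 2.4684×10^8 km; r₂ = 8.44 × 1.496×10^8 = 1.262624×10^9 km.
Semi-major axis of the transfer orbit: a_t = (2.4684×10^8 + 1.262624×10^9)/2 = 7.54732×10^8 km.
At r₁ the circular-orbit speed is v₁ = √(μ/r₁) = 23.186 km/s.
Transfer-orbit speed at r₁ (vis-viva): v_p = √[μ(2/r₁ − 1/a_t)] = 29.989 km/s.
First burn Δv₁ = |v_p − v₁| = 6.803 km/s.
At r₂, v₂ = √(μ/r₂) = 10.252 km/s.
Transfer-orbit speed at r₂: v_a = √[μ(2/r₂ − 1/a_t)] = 5.8629 km/s.
Second burn Δv₂ = |v₂ − v_a| = 4.389 km/s.
Total Δv = Δv₁ + Δv₂ = 11.19 km/s.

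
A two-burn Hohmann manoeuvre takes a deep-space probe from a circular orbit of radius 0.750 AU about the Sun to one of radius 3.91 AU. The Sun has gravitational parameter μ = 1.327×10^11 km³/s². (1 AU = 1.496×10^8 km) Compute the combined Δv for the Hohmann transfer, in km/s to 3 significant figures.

Δv = 16.7 km/s

In km: r₁ = 0.750 × 1.496×10^8 = 1.122×10^8 km; r₂ = 3.91 × 1.496×10^8 = 5.84936×10^8 km.
Transfer-ellipse semi-major axis a_t = (r₁ + r₂)/2 = (1.122×10^8 + 5.84936×10^8)/2 = 3.48568×10^8 km.
Circular speed at r₁: v₁ = √(μ/r₁) = √(1.327×10^11/1.122×10^8) = 34.39 km/s.
On the transfer ellipse at r₁, v² = μ(2/r − 1/a) gives v_p = √[μ(2/r₁ − 1/a_t)] = 44.55 km/s.
First burn Δv₁ = |v_p − v₁| = 10.16 km/s.
Circular speed at r₂: v₂ = √(μ/r₂) = 15.062 km/s.
Transfer-orbit speed at r₂: v_a = √[μ(2/r₂ − 1/a_t)] = 8.5454 km/s.
Second burn Δv₂ = |v₂ − v_a| = 6.517 km/s.
Δv = Δv₁ + Δv₂ = 10.16 + 6.517 = 16.68 km/s.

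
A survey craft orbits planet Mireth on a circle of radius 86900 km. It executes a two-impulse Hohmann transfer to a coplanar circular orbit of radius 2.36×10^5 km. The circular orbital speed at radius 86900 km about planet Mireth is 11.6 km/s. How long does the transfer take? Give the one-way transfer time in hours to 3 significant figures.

From the circular-orbit relation v² = μ/r at r = 86900 km: μ = v²r = (11.6)² × 86900 = 1.16933×10^7 km³/s².
The Hohmann ellipse has a_t = (r₁ + r₂)/2 = 1.6145×10^5 km.
By Kepler's third law the transfer-orbit period is T = 2π√(a_t³/μ), so t = T/2 = 59600 s.
Converting: 59600 s ÷ 3600 s/hour = 16.6 hours.

t = 16.6 hours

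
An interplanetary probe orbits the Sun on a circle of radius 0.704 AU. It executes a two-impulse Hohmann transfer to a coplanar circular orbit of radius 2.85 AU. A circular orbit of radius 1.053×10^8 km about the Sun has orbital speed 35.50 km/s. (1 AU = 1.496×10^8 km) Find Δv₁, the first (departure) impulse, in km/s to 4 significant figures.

Δv₁ = 9.457 km/s

From the circular-orbit relation v² = μ/r at r = 1.053×10^8 km: μ = v²r = (35.50)² × 1.053×10^8 = 1.32704×10^11 km³/s².
In km: r₁ = 0.704 × 1.496×10^8 = 1.053184×10^8 km; r₂ = 2.85 × 1.496×10^8 = 4.2636×10^8 km.
The Hohmann ellipse has a_t = (r₁ + r₂)/2 = 2.658392×10^8 km.
Circular speed at r = 1.053184×10^8 km: v_c = √(μ/r) = 35.497 km/s.
Vis-viva on the transfer ellipse at r = 1.053184×10^8 km gives v_t = √[μ(2/r − 1/a_t)] = 44.954 km/s.
Δv₁ = |v_t − v_c| = |44.954 − 35.497| = 9.457 km/s.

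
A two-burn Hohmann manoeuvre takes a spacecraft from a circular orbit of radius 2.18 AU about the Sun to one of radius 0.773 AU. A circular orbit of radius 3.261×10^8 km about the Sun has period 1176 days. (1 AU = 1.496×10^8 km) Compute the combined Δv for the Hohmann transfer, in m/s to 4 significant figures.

From Kepler's third law T² = 4π²r³/μ at r = 3.261×10^8 km, T = 1176 days = 1176 × 86400 s = 1.016064×10^8 s: μ = 4π²r³/T² = 1.32608×10^11 km³/s².
In km: r₁ = 2.18 × 1.496×10^8 = 3.26128×10^8 km; r₂ = 0.773 × 1.496×10^8 = 1.156408×10^8 km.
Semi-major axis of the transfer orbit: a_t = (3.26128×10^8 + 1.156408×10^8)/2 = 2.208844×10^8 km.
Circular speed at r₁: v₁ = √(μ/r₁) = √(1.32608×10^11/3.26128×10^8) = 20.1647 km/s.
On the transfer ellipse at r₁, vis-viva gives v_a = √[μ(2/r₁ − 1/a_t)] = 14.5903 km/s.
First burn Δv₁ = |v_a − v₁| = 5.574 km/s.
Circular speed at r₂: v₂ = √(μ/r₂) = 33.863 km/s.
Transfer-orbit speed at r₂: v_p = √[μ(2/r₂ − 1/a_t)] = 41.147 km/s.
Second burn Δv₂ = |v₂ − v_p| = 7.284 km/s.
Δv = Δv₁ + Δv₂ = 5.574 + 7.284 = 12.86 km/s.

Δv = 12860 m/s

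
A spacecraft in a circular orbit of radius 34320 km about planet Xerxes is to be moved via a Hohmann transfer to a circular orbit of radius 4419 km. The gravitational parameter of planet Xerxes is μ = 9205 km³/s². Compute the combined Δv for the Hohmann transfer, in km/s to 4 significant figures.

Semi-major axis of the transfer orbit: a_t = (34320 + 4419)/2 = 19369.5 km.
Circular speed at r₁: v₁ = √(μ/r₁) = √(9205/34320) = 0.5179 km/s.
Transfer-orbit speed at r₁ (vis-viva equation): v_a = √[μ(2/r₁ − 1/a_t)] = 0.2474 km/s.
First burn Δv₁ = |v_a − v₁| = 0.2705 km/s.
Circular speed at r₂: v₂ = √(μ/r₂) = 1.4433 km/s.
Transfer-orbit speed at r₂: v_p = √[μ(2/r₂ − 1/a_t)] = 1.9212 km/s.
Second burn Δv₂ = |v₂ − v_p| = 0.4779 km/s.
Δv = Δv₁ + Δv₂ = 0.2705 + 0.4779 = 0.7484 km/s.

Δv = 0.7484 km/s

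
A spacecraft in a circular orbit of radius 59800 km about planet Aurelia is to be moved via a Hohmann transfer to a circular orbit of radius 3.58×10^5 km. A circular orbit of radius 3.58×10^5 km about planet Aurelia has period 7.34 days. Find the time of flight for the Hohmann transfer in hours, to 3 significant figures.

t = 39.3 hours

From Kepler's third law T² = 4π²r³/μ at r = 3.58×10^5 km, T = 7.34 days = 7.34 × 86400 s = 6.34176×10^5 s: μ = 4π²r³/T² = 4.50390×10^6 km³/s².
Semi-major axis of the transfer orbit: a_t = (59800 + 3.580×10^5)/2 = 2.089×10^5 km.
By Kepler's third law the transfer-orbit period is T = 2π√(a_t³/μ), so t = T/2 = 1.4134×10^5 s.
Converting: 1.4134×10^5 s ÷ 3600 s/hour = 39.3 hours.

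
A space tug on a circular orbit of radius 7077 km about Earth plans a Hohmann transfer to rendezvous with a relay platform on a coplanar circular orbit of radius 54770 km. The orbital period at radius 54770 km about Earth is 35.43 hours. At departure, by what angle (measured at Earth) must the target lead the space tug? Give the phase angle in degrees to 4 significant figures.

From Kepler's third law T² = 4π²r³/μ at r = 54770 km, T = 35.43 hours = 35.43 × 3600 s = 1.27548×10^5 s: μ = 4π²r³/T² = 3.98695×10^5 km³/s².
Semi-major axis of the transfer orbit: a_t = (7077 + 54770)/2 = 30923.5 km.
Transfer time t = π√(a_t³/μ) = 27056 s.
The target's mean motion on its circular orbit is ω₂ = √(μ/r₂³) = 4.9261×10^-5 rad/s.
Angle swept by the target during transfer: ω₂·t = 1.3328 rad = 76.36°.
Arrival is 180° from departure on the ellipse, so φ = 180° − 76.36° = 103.6°.

φ = 103.6°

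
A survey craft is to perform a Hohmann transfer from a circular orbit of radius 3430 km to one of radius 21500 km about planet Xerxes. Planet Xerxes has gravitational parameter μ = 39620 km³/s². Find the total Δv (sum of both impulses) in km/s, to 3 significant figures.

Transfer-ellipse semi-major axis a_t = (r₁ + r₂)/2 = (3430 + 21500)/2 = 12465 km.
At r₁ the circular-orbit speed is v₁ = √(μ/r₁) = 3.399 km/s.
Transfer-orbit speed at r₁ (vis-viva): v_p = √[μ(2/r₁ − 1/a_t)] = 4.464 km/s.
First burn Δv₁ = |v_p − v₁| = 1.065 km/s.
Circular speed at r₂: v₂ = √(μ/r₂) = 1.3575 km/s.
Transfer-orbit speed at r₂: v_a = √[μ(2/r₂ − 1/a_t)] = 0.71210 km/s.
Second burn Δv₂ = |v₂ − v_a| = 0.6454 km/s.
Δv = Δv₁ + Δv₂ = 1.065 + 0.6454 = 1.710 km/s.

Δv = 1.71 km/s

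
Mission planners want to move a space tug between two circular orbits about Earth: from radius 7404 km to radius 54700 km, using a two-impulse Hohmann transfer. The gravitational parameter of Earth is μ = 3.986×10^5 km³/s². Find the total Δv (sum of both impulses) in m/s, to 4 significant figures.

Semi-major axis of the transfer orbit: a_t = (7404 + 54700)/2 = 31052 km.
Circular speed at r₁: v₁ = √(μ/r₁) = √(3.986×10^5/7404) = 7.337 km/s.
Transfer-orbit speed at r₁ (vis-viva): v_p = √[μ(2/r₁ − 1/a_t)] = 9.738 km/s.
First burn Δv₁ = |v_p − v₁| = 2.401 km/s.
Circular speed at r₂: v₂ = √(μ/r₂) = 2.699 km/s.
Transfer-orbit speed at r₂: v_a = √[μ(2/r₂ − 1/a_t)] = 1.318 km/s.
Second burn Δv₂ = |v₂ − v_a| = 1.381 km/s.
Total Δv = Δv₁ + Δv₂ = 3.782 km/s.

Δv = 3782 m/s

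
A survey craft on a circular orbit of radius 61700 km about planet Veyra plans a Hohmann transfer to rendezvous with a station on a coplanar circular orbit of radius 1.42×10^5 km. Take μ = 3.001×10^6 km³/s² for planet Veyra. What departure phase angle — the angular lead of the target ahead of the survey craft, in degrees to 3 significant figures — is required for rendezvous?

Transfer-ellipse semi-major axis a_t = (r₁ + r₂)/2 = (61700 + 1.420×10^5)/2 = 1.0185×10^5 km.
Transfer time t = π√(a_t³/μ) = 58950 s.
Target angular speed ω₂ = √(μ/r₂³) = 3.237×10^-5 rad/s.
Angle swept by the target during transfer: ω₂·t = 1.908 rad = 109.3°.
Arrival is 180° from departure on the ellipse, so φ = 180° − 109.3° = 70.7°.

φ = 70.7°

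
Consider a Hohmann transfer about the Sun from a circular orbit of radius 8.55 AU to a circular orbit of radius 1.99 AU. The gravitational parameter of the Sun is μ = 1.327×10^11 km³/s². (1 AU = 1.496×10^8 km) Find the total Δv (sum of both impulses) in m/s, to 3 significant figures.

Δv = 9710 m/s

In km: r₁ = 8.55 × 1.496×10^8 = 1.27908×10^9 km; r₂ = 1.99 × 1.496×10^8 = 2.97704×10^8 km.
Semi-major axis of the transfer orbit: a_t = (1.27908×10^9 + 2.97704×10^8)/2 = 7.88392×10^8 km.
At r₁ the circular-orbit speed is v₁ = √(μ/r₁) = 10.186 km/s.
On the transfer ellipse at r₁, vis-viva gives v_a = √[μ(2/r₁ − 1/a_t)] = 6.2590 km/s.
First burn Δv₁ = |v_a − v₁| = 3.927 km/s.
Circular speed at r₂: v₂ = √(μ/r₂) = 21.113 km/s.
Transfer-orbit speed at r₂: v_p = √[μ(2/r₂ − 1/a_t)] = 26.892 km/s.
Second burn Δv₂ = |v₂ − v_p| = 5.779 km/s.
Δv = Δv₁ + Δv₂ = 3.927 + 5.779 = 9.706 km/s.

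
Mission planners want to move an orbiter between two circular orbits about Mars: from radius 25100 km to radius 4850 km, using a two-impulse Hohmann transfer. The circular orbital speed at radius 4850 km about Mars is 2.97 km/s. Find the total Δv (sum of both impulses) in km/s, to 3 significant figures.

From the circular-orbit relation v² = μ/r at r = 4850 km: μ = v²r = (2.97)² × 4850 = 42781.4 km³/s².
Semi-major axis of the transfer orbit: a_t = (25100 + 4850)/2 = 14975 km.
At r₁ the circular-orbit speed is v₁ = √(μ/r₁) = 1.30554 km/s.
On the transfer ellipse at r₁, vis-viva equation gives v_a = √[μ(2/r₁ − 1/a_t)] = 0.742981 km/s.
First burn Δv₁ = |v_a − v₁| = 0.5626 km/s.
Circular speed at r₂: v₂ = √(μ/r₂) = 2.9700 km/s.
Transfer-orbit speed at r₂: v_p = √[μ(2/r₂ − 1/a_t)] = 3.8451 km/s.
Second burn Δv₂ = |v₂ − v_p| = 0.8751 km/s.
Δv = Δv₁ + Δv₂ = 0.5626 + 0.8751 = 1.438 km/s.

Δv = 1.44 km/s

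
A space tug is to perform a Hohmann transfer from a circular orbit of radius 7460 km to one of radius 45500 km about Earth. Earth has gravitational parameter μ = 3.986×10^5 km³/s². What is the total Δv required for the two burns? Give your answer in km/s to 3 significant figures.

Semi-major axis of the transfer orbit: a_t = (7460 + 45500)/2 = 26480 km.
At r₁ the circular-orbit speed is v₁ = √(μ/r₁) = 7.310 km/s.
Transfer-orbit speed at r₁ (v² = μ(2/r − 1/a)): v_p = √[μ(2/r₁ − 1/a_t)] = 9.582 km/s.
First burn Δv₁ = |v_p − v₁| = 2.272 km/s.
At r₂, v₂ = √(μ/r₂) = 2.960 km/s.
Transfer-orbit speed at r₂: v_a = √[μ(2/r₂ − 1/a_t)] = 1.571 km/s.
Second burn Δv₂ = |v₂ − v_a| = 1.389 km/s.
Total Δv = Δv₁ + Δv₂ = 3.661 km/s.

Δv = 3.66 km/s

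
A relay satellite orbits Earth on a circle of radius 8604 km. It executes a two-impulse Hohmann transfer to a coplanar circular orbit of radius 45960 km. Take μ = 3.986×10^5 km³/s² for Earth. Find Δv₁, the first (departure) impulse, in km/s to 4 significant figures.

Transfer-ellipse semi-major axis a_t = (r₁ + r₂)/2 = (8604 + 45960)/2 = 27282 km.
Circular speed at r = 8604 km: v_c = √(μ/r) = 6.806 km/s.
Transfer-orbit speed at the same r (vis-viva, a = a_t): v_t = √[μ(2/r − 1/a_t)] = 8.834 km/s.
Δv₁ = |v_t − v_c| = |8.834 − 6.806| = 2.028 km/s.

Δv₁ = 2.028 km/s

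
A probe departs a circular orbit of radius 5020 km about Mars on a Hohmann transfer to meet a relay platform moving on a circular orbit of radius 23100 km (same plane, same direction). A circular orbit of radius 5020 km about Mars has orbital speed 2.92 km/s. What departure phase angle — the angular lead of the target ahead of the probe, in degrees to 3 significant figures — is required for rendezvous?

φ = 94.5°

From the circular-orbit relation v² = μ/r at r = 5020 km: μ = v²r = (2.92)² × 5020 = 42802.5 km³/s².
The Hohmann ellipse has a_t = (r₁ + r₂)/2 = 14060 km.
The half-period of the transfer ellipse is t = π√(a_t³/μ) = 25316 s.
The target's mean motion on its circular orbit is ω₂ = √(μ/r₂³) = 5.8927×10^-5 rad/s.
Angle swept by the target during transfer: ω₂·t = 1.4918 rad = 85.47°.
Arrival is 180° from departure on the ellipse, so φ = 180° − 85.47° = 94.5°.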